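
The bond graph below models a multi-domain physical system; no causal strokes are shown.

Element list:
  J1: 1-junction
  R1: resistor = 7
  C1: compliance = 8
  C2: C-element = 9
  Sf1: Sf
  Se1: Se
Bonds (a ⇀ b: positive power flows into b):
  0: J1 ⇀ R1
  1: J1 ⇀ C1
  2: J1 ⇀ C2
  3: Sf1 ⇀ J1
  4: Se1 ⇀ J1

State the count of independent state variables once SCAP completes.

2  (C1, C2 all integral)

bond 3 stroke at Sf1  (Sf1 (Sf) sets flow on bond)
bond 4 stroke at J1  (Se1: effort source, stroke at far end)
bond 0 stroke at J1  (J1: bond 3 brought flow, rest push out)
bond 1 stroke at J1  (J1 flow already set via bond 3)
bond 2 stroke at J1  (J1: bond 3 brought flow, rest push out)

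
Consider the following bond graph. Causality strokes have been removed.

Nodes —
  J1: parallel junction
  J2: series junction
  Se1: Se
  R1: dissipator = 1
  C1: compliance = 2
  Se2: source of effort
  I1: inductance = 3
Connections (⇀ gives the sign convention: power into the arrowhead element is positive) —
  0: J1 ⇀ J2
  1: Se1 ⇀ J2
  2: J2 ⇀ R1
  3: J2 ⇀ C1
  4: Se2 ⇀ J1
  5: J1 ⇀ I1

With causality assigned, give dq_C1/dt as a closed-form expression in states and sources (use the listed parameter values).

dq_C1/dt = E_Se1 + E_Se2 - q_C1/2

β1 stroke→J2  (Se1 (Se) sets effort on bond)
β4 stroke→J1  (Se2 fixes effort; stroke away)
β0 stroke→J2  (J1: bond 4 brought effort, rest push out)
β5 stroke→I1  (0-jn J1 has e-setter on 4)
β3 stroke→J2  (C1: C, integral causality)
β2 stroke→R1  (J2 needs exactly one f-in)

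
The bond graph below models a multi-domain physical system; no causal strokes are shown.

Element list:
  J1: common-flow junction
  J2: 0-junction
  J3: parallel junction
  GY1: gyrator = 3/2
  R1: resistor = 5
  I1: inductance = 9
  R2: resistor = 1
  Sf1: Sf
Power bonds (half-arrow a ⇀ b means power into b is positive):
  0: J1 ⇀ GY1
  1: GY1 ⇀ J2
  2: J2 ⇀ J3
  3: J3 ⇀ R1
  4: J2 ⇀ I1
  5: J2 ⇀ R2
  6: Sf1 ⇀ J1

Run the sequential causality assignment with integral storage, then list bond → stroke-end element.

β6 stroke→Sf1  (Sf1 (Sf) sets flow on bond)
β0 stroke→J1  (J1 flow already set via bond 6)
β1 stroke→J2  (GY1: gyrator matches bond 0)
β2 stroke→J3  (common-e at J2 fixed by 1)
β4 stroke→I1  (J2 effort already set via bond 1)
β5 stroke→R2  (common-e at J2 fixed by 1)
β3 stroke→R1  (common-e at J3 fixed by 2)

#0 |J1
#1 |J2
#2 |J3
#3 |R1
#4 |I1
#5 |R2
#6 |Sf1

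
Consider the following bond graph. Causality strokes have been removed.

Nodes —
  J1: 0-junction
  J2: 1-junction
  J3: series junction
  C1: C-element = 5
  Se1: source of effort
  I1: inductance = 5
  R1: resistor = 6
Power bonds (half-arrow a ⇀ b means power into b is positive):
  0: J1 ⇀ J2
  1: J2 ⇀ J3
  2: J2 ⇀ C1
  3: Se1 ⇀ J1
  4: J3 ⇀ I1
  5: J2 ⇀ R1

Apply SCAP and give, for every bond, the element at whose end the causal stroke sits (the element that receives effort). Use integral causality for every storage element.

bond 3 stroke→J1  (Se1 fixes effort; stroke away)
bond 0 stroke→J2  (0-jn J1 has e-setter on 3)
bond 2 stroke→J2  (C1 outputs effort q/C1)
bond 4 stroke→I1  (I1 outputs flow p/I1)
bond 1 stroke→J3  (1-jn J3 has f-setter on 4)
bond 5 stroke→J2  (1-jn J2 has f-setter on 1)

b0 stroke→J2
b1 stroke→J3
b2 stroke→J2
b3 stroke→J1
b4 stroke→I1
b5 stroke→J2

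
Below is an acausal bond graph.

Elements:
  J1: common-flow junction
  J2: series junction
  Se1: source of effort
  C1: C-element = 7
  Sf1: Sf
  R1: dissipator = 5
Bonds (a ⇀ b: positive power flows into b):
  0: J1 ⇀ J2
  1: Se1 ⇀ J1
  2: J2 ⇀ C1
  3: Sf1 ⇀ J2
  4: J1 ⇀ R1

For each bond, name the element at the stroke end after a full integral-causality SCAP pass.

bond 0 stroke at J2
bond 1 stroke at J1
bond 2 stroke at J2
bond 3 stroke at Sf1
bond 4 stroke at J1

β1 →J1  (Se1 (Se) sets effort on bond)
β3 →Sf1  (Sf1 fixes flow; stroke at Sf1)
β0 →J2  (1-jn J2 has f-setter on 3)
β2 →J2  (J2 flow already set via bond 3)
β4 →J1  (common-f at J1 fixed by 0)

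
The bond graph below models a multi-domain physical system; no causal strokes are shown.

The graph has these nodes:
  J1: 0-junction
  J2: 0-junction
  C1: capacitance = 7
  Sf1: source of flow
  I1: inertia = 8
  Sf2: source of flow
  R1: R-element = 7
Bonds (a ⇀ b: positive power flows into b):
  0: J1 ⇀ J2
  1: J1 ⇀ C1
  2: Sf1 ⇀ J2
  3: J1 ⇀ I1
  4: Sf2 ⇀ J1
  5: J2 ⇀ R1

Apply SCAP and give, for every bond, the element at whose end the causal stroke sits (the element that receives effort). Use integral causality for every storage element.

b0 |J2
b1 |J1
b2 |Sf1
b3 |I1
b4 |Sf2
b5 |R1

bond 2 |Sf1  (Sf1 (Sf) sets flow on bond)
bond 4 |Sf2  (Sf2 (Sf) sets flow on bond)
bond 1 |J1  (C1: C, integral causality)
bond 0 |J2  (J1 effort already set via bond 1)
bond 3 |I1  (0-jn J1 has e-setter on 1)
bond 5 |R1  (0-jn J2 has e-setter on 0)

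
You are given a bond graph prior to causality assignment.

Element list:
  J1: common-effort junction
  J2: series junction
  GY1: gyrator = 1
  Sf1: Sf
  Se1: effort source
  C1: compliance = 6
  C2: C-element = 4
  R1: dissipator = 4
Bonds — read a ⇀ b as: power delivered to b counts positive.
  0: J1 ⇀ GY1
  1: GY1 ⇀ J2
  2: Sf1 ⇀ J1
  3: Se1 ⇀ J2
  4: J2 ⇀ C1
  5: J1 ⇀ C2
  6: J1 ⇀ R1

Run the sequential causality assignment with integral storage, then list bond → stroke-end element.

bond 2 stroke→Sf1  (Sf1 fixes flow; stroke at Sf1)
bond 3 stroke→J2  (Se1 fixes effort; stroke away)
bond 4 stroke→J2  (C1 integral (e out))
bond 1 stroke→GY1  (J2 needs exactly one f-in)
bond 0 stroke→GY1  (GY1: gyrator matches bond 1)
bond 5 stroke→J1  (prefer integral on C2)
bond 6 stroke→R1  (0-jn J1 has e-setter on 5)

β0 stroke→GY1
β1 stroke→GY1
β2 stroke→Sf1
β3 stroke→J2
β4 stroke→J2
β5 stroke→J1
β6 stroke→R1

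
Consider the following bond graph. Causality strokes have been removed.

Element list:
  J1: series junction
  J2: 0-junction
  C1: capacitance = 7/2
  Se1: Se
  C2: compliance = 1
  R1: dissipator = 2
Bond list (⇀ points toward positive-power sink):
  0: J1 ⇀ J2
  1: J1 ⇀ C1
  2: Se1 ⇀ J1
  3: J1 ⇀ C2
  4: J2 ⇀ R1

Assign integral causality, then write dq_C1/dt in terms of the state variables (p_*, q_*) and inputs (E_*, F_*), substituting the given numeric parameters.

bond 2 stroke→J1  (Se1 fixes effort; stroke away)
bond 1 stroke→J1  (prefer integral on C1)
bond 3 stroke→J1  (C2: C, integral causality)
bond 0 stroke→J2  (closing 1-jn rule on J1)
bond 4 stroke→R1  (J2: bond 0 brought effort, rest push out)

dq_C1/dt = E_Se1/2 - q_C1/7 - q_C2/2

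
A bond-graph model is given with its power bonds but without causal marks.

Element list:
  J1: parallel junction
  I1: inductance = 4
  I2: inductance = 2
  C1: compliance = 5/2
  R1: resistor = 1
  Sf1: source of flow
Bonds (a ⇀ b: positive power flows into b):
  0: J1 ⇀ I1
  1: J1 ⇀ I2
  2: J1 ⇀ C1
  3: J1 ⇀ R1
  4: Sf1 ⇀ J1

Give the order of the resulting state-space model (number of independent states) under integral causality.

3  (C1, I1, I2 all integral)

#4 |Sf1  (Sf1: flow source, stroke at near end)
#0 |I1  (I1: I, integral causality)
#1 |I2  (I2: I, integral causality)
#2 |J1  (C1 integral (e out))
#3 |R1  (J1: bond 2 brought effort, rest push out)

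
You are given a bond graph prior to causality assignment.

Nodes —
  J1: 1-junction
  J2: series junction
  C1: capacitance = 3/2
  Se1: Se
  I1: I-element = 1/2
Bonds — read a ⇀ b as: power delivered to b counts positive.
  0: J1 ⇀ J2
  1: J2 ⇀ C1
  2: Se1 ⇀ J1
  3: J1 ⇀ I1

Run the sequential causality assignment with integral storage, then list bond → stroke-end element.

b2 stroke→J1  (Se1: effort source, stroke at far end)
b1 stroke→J2  (C1 integral (e out))
b0 stroke→J1  (J2: last free bond brings flow in)
b3 stroke→I1  (closing 1-jn rule on J1)

bond 0 stroke→J1
bond 1 stroke→J2
bond 2 stroke→J1
bond 3 stroke→I1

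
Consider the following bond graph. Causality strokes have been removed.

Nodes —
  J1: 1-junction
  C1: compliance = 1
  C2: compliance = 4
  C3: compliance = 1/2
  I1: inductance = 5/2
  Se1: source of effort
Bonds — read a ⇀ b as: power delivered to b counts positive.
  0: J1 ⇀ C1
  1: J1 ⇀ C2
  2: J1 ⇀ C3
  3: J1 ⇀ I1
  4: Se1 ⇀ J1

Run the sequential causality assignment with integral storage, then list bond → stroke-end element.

β0 |J1
β1 |J1
β2 |J1
β3 |I1
β4 |J1

bond 4 stroke at J1  (Se1 (Se) sets effort on bond)
bond 0 stroke at J1  (C1 integral (e out))
bond 1 stroke at J1  (C2 integral (e out))
bond 2 stroke at J1  (C3 outputs effort q/C3)
bond 3 stroke at I1  (J1 needs exactly one f-in)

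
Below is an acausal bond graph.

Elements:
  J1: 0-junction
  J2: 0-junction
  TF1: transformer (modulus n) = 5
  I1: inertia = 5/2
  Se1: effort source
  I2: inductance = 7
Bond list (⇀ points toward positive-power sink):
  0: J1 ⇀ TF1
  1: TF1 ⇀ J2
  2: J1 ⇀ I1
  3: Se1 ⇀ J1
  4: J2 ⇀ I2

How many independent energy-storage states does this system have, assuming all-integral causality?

2  (I1, I2 all integral)

β3 |J1  (Se1: effort source, stroke at far end)
β0 |TF1  (J1 effort already set via bond 3)
β2 |I1  (J1: bond 3 brought effort, rest push out)
β1 |J2  (TF TF1: opposite of bond 0)
β4 |I2  (0-jn J2 has e-setter on 1)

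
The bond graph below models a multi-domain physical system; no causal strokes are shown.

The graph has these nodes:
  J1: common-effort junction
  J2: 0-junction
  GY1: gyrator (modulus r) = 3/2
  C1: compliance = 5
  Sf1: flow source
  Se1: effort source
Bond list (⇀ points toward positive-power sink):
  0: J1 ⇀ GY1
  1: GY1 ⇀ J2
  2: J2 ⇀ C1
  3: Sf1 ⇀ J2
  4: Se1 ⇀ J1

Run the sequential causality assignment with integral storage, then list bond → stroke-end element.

bond 3 stroke at Sf1  (source Sf1 imposes f)
bond 4 stroke at J1  (Se1 (Se) sets effort on bond)
bond 0 stroke at GY1  (J1 effort already set via bond 4)
bond 1 stroke at GY1  (GY GY1: same side as bond 0)
bond 2 stroke at J2  (J2 needs exactly one e-in)

β0 →GY1
β1 →GY1
β2 →J2
β3 →Sf1
β4 →J1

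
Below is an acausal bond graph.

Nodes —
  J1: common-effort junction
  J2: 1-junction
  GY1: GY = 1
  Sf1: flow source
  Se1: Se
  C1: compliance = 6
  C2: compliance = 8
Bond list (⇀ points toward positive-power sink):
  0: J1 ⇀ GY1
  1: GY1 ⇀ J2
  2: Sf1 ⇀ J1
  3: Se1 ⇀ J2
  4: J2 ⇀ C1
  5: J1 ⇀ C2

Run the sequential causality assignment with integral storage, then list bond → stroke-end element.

bond 2 stroke at Sf1  (source Sf1 imposes f)
bond 3 stroke at J2  (Se1 fixes effort; stroke away)
bond 4 stroke at J2  (C1 outputs effort q/C1)
bond 1 stroke at GY1  (J2: last free bond brings flow in)
bond 0 stroke at GY1  (through GY1, causality inverts; strokes same side of GY1)
bond 5 stroke at J1  (J1 needs exactly one e-in)

bond 0 |GY1
bond 1 |GY1
bond 2 |Sf1
bond 3 |J2
bond 4 |J2
bond 5 |J1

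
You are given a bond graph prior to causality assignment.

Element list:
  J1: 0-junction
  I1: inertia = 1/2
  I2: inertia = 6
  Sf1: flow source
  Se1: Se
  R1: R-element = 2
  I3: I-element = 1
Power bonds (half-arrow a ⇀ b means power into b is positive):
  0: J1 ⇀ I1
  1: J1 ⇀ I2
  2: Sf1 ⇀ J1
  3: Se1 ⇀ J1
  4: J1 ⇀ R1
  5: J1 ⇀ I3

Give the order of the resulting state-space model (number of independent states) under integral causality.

3  (I1, I2, I3 all integral)

#2 |Sf1  (Sf1 fixes flow; stroke at Sf1)
#3 |J1  (source Se1 imposes e)
#0 |I1  (common-e at J1 fixed by 3)
#1 |I2  (common-e at J1 fixed by 3)
#4 |R1  (0-jn J1 has e-setter on 3)
#5 |I3  (J1 effort already set via bond 3)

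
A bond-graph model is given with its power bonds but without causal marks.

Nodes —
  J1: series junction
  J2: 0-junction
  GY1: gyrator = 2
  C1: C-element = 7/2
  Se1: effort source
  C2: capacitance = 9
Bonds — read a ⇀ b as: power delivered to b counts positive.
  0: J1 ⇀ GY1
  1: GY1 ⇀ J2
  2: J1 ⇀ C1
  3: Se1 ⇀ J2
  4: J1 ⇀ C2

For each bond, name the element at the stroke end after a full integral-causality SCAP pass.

β0 |GY1
β1 |GY1
β2 |J1
β3 |J2
β4 |J1

bond 3 stroke→J2  (Se1 (Se) sets effort on bond)
bond 1 stroke→GY1  (J2 effort already set via bond 3)
bond 0 stroke→GY1  (GY GY1: same side as bond 1)
bond 2 stroke→J1  (1-jn J1 has f-setter on 0)
bond 4 stroke→J1  (J1 flow already set via bond 0)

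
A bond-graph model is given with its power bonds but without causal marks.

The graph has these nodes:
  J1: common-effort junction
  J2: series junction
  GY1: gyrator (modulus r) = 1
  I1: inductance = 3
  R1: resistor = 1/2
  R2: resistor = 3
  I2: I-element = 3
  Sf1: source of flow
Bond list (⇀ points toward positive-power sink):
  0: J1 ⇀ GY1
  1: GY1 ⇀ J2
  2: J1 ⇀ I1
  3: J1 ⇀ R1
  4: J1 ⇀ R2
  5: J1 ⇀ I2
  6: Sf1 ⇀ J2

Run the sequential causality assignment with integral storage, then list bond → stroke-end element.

bond 0 →J1
bond 1 →J2
bond 2 →I1
bond 3 →R1
bond 4 →R2
bond 5 →I2
bond 6 →Sf1

b6 stroke at Sf1  (Sf1: flow source, stroke at near end)
b1 stroke at J2  (J2: bond 6 brought flow, rest push out)
b0 stroke at J1  (GY1 both-in/both-out from 1)
b2 stroke at I1  (0-jn J1 has e-setter on 0)
b3 stroke at R1  (common-e at J1 fixed by 0)
b4 stroke at R2  (J1 effort already set via bond 0)
b5 stroke at I2  (J1 effort already set via bond 0)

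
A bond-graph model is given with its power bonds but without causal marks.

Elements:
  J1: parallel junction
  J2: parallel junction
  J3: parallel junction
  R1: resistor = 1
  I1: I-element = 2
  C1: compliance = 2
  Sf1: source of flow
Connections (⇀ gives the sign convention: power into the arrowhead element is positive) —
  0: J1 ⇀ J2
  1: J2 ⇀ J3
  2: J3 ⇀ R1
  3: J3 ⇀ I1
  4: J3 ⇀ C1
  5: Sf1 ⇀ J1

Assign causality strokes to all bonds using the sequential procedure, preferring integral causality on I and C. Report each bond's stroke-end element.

β5 stroke at Sf1  (Sf1 (Sf) sets flow on bond)
β0 stroke at J1  (J1 needs exactly one e-in)
β1 stroke at J2  (closing 0-jn rule on J2)
β3 stroke at I1  (I1: I, integral causality)
β4 stroke at J3  (C1 integral (e out))
β2 stroke at R1  (0-jn J3 has e-setter on 4)

β0 stroke→J1
β1 stroke→J2
β2 stroke→R1
β3 stroke→I1
β4 stroke→J3
β5 stroke→Sf1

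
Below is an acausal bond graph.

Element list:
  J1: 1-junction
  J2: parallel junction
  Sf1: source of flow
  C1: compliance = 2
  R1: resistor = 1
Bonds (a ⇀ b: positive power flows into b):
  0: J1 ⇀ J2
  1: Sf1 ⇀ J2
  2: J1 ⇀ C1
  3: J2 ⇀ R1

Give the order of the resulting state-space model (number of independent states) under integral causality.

1  (C1 all integral)

bond 1 →Sf1  (source Sf1 imposes f)
bond 2 →J1  (C1 integral (e out))
bond 0 →J2  (only one flow-in slot at J1)
bond 3 →R1  (common-e at J2 fixed by 0)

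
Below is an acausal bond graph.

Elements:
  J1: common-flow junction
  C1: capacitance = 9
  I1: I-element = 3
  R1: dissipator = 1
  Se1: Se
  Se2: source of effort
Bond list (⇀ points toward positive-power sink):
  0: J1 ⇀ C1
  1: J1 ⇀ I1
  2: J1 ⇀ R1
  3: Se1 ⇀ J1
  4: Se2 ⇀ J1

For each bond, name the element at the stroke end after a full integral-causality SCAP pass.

bond 3 |J1  (Se1 (Se) sets effort on bond)
bond 4 |J1  (source Se2 imposes e)
bond 0 |J1  (C1 integral (e out))
bond 1 |I1  (I1 outputs flow p/I1)
bond 2 |J1  (J1: bond 1 brought flow, rest push out)

β0 |J1
β1 |I1
β2 |J1
β3 |J1
β4 |J1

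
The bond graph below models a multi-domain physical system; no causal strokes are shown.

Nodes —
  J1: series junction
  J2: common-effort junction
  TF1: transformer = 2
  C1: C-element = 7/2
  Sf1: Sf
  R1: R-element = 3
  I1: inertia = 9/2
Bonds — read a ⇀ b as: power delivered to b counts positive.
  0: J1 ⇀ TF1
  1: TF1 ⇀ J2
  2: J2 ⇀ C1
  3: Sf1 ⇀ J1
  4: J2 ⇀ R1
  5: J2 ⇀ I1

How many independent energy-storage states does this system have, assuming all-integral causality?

2  (C1, I1 all integral)

β3 stroke→Sf1  (Sf1 fixes flow; stroke at Sf1)
β0 stroke→J1  (J1: bond 3 brought flow, rest push out)
β1 stroke→TF1  (TF1 one-in-one-out from 0)
β2 stroke→J2  (C1: C, integral causality)
β4 stroke→R1  (0-jn J2 has e-setter on 2)
β5 stroke→I1  (common-e at J2 fixed by 2)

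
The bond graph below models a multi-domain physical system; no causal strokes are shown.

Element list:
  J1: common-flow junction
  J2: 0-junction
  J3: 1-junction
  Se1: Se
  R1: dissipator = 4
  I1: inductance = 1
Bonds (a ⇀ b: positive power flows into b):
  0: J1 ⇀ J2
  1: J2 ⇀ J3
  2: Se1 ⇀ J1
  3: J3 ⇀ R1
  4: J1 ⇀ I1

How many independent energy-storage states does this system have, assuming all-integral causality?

1  (I1 all integral)

#2 stroke at J1  (Se1 (Se) sets effort on bond)
#4 stroke at I1  (prefer integral on I1)
#0 stroke at J1  (1-jn J1 has f-setter on 4)
#1 stroke at J2  (J2: last free bond brings effort in)
#3 stroke at J3  (common-f at J3 fixed by 1)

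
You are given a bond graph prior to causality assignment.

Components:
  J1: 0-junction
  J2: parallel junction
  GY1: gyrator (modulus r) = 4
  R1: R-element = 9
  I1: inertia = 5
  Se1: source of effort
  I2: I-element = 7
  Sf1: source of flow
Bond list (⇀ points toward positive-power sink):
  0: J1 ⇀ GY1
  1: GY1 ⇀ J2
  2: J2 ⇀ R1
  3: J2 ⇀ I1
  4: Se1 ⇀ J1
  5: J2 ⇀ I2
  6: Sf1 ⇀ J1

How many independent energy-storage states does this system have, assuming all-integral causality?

2  (I1, I2 all integral)

b4 →J1  (source Se1 imposes e)
b6 →Sf1  (source Sf1 imposes f)
b0 →GY1  (0-jn J1 has e-setter on 4)
b1 →GY1  (GY GY1: same side as bond 0)
b3 →I1  (I1 outputs flow p/I1)
b5 →I2  (I2: I, integral causality)
b2 →J2  (closing 0-jn rule on J2)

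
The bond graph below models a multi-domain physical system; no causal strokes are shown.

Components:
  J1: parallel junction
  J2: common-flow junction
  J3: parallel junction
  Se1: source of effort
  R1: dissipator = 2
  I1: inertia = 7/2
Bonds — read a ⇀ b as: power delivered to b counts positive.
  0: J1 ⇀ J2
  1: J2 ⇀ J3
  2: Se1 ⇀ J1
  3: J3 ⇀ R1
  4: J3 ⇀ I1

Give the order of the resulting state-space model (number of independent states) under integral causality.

1  (I1 all integral)

b2 →J1  (Se1 (Se) sets effort on bond)
b0 →J2  (J1 effort already set via bond 2)
b1 →J3  (J2 needs exactly one f-in)
b3 →R1  (0-jn J3 has e-setter on 1)
b4 →I1  (J3 effort already set via bond 1)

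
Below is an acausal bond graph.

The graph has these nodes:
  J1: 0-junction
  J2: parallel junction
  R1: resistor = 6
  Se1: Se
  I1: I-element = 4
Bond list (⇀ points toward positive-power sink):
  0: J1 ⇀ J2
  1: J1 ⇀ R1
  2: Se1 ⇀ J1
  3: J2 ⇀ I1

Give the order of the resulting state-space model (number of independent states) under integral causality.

β2 |J1  (Se1 fixes effort; stroke away)
β0 |J2  (J1: bond 2 brought effort, rest push out)
β1 |R1  (0-jn J1 has e-setter on 2)
β3 |I1  (0-jn J2 has e-setter on 0)

1  (I1 all integral)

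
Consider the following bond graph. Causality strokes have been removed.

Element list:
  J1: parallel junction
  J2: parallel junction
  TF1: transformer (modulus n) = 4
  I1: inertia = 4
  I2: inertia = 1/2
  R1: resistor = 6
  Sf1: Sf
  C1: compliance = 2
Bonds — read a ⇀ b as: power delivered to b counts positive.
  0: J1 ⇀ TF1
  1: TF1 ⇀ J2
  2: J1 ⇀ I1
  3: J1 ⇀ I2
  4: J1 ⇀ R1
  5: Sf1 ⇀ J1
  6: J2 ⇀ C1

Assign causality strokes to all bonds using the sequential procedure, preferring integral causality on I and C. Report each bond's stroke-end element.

β5 |Sf1  (Sf1: flow source, stroke at near end)
β2 |I1  (prefer integral on I1)
β3 |I2  (I2: I, integral causality)
β6 |J2  (C1: C, integral causality)
β1 |TF1  (common-e at J2 fixed by 6)
β0 |J1  (through TF1, causality passes straight; one stroke at TF1)
β4 |R1  (J1: bond 0 brought effort, rest push out)

bond 0 →J1
bond 1 →TF1
bond 2 →I1
bond 3 →I2
bond 4 →R1
bond 5 →Sf1
bond 6 →J2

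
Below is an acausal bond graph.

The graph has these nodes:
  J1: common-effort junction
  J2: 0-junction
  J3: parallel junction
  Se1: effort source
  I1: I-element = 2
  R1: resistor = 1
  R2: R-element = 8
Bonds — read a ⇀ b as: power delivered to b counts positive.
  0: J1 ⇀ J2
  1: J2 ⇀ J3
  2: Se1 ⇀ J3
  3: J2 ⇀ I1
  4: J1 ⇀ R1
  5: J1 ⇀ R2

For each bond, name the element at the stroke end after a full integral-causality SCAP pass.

#2 stroke at J3  (source Se1 imposes e)
#1 stroke at J2  (common-e at J3 fixed by 2)
#0 stroke at J1  (J2 effort already set via bond 1)
#3 stroke at I1  (J2 effort already set via bond 1)
#4 stroke at R1  (J1 effort already set via bond 0)
#5 stroke at R2  (J1 effort already set via bond 0)

#0 |J1
#1 |J2
#2 |J3
#3 |I1
#4 |R1
#5 |R2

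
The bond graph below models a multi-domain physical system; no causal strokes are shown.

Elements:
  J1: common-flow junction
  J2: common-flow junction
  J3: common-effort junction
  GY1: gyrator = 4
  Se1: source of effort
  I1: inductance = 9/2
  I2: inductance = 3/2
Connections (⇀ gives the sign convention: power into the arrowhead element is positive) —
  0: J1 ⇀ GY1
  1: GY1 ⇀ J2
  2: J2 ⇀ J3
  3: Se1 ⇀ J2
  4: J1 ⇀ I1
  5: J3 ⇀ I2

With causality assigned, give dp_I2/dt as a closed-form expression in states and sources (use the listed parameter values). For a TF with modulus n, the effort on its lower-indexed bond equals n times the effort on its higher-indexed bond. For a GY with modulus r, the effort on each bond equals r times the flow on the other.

b3 →J2  (Se1 (Se) sets effort on bond)
b4 →I1  (prefer integral on I1)
b0 →J1  (1-jn J1 has f-setter on 4)
b1 →J2  (GY GY1: same side as bond 0)
b2 →J3  (only one flow-in slot at J2)
b5 →I2  (0-jn J3 has e-setter on 2)

dp_I2/dt = E_Se1 + 8*p_I1/9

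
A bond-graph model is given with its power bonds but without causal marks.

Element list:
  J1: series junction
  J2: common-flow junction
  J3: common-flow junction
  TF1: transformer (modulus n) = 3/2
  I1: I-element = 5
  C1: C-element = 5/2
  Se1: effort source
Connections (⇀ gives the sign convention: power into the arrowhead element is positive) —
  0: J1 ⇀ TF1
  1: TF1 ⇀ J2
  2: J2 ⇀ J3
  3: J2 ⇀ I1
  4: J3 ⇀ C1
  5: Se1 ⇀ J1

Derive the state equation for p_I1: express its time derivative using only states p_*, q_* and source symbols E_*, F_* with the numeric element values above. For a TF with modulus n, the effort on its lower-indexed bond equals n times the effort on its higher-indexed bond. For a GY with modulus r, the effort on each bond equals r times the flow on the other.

b5 stroke at J1  (Se1 fixes effort; stroke away)
b0 stroke at TF1  (J1 needs exactly one f-in)
b1 stroke at J2  (TF TF1: opposite of bond 0)
b3 stroke at I1  (prefer integral on I1)
b2 stroke at J2  (1-jn J2 has f-setter on 3)
b4 stroke at J3  (1-jn J3 has f-setter on 2)

dp_I1/dt = 2*E_Se1/3 - 2*q_C1/5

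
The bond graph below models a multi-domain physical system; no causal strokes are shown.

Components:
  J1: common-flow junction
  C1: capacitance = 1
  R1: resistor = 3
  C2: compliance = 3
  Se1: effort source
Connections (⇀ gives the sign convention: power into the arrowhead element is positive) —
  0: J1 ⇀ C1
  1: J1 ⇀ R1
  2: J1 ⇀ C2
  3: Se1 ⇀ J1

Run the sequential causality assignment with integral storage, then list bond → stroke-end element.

β0 →J1
β1 →R1
β2 →J1
β3 →J1

b3 |J1  (Se1 fixes effort; stroke away)
b0 |J1  (C1 outputs effort q/C1)
b2 |J1  (prefer integral on C2)
b1 |R1  (only one flow-in slot at J1)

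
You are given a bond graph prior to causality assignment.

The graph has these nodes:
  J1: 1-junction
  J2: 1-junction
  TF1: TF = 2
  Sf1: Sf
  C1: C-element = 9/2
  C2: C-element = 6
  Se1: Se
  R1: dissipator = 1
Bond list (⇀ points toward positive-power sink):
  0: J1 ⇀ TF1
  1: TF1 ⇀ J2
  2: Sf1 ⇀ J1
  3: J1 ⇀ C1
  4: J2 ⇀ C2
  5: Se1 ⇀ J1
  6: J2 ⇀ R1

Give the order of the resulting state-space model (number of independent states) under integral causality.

#2 stroke at Sf1  (Sf1: flow source, stroke at near end)
#5 stroke at J1  (source Se1 imposes e)
#0 stroke at J1  (1-jn J1 has f-setter on 2)
#3 stroke at J1  (J1: bond 2 brought flow, rest push out)
#1 stroke at TF1  (TF TF1: opposite of bond 0)
#4 stroke at J2  (J2 flow already set via bond 1)
#6 stroke at J2  (J2 flow already set via bond 1)

2  (C1, C2 all integral)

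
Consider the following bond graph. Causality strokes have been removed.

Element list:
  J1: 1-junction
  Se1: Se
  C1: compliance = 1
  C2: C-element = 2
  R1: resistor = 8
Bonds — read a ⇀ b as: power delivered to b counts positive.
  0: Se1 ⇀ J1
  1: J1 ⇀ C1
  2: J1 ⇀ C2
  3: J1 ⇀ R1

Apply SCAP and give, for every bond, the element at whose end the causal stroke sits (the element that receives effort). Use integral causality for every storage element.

bond 0 →J1  (source Se1 imposes e)
bond 1 →J1  (prefer integral on C1)
bond 2 →J1  (C2: C, integral causality)
bond 3 →R1  (J1 needs exactly one f-in)

bond 0 →J1
bond 1 →J1
bond 2 →J1
bond 3 →R1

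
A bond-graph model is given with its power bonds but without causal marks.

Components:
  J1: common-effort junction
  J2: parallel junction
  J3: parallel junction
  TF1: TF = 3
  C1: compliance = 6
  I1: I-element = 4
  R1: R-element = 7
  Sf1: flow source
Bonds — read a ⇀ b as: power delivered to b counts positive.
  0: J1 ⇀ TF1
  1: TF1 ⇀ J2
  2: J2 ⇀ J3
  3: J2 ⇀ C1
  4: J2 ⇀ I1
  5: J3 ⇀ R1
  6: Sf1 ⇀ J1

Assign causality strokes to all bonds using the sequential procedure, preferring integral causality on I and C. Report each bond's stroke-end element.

#0 stroke→J1
#1 stroke→TF1
#2 stroke→J3
#3 stroke→J2
#4 stroke→I1
#5 stroke→R1
#6 stroke→Sf1

β6 →Sf1  (Sf1 fixes flow; stroke at Sf1)
β0 →J1  (closing 0-jn rule on J1)
β1 →TF1  (through TF1, causality passes straight; one stroke at TF1)
β3 →J2  (prefer integral on C1)
β2 →J3  (common-e at J2 fixed by 3)
β4 →I1  (J2: bond 3 brought effort, rest push out)
β5 →R1  (0-jn J3 has e-setter on 2)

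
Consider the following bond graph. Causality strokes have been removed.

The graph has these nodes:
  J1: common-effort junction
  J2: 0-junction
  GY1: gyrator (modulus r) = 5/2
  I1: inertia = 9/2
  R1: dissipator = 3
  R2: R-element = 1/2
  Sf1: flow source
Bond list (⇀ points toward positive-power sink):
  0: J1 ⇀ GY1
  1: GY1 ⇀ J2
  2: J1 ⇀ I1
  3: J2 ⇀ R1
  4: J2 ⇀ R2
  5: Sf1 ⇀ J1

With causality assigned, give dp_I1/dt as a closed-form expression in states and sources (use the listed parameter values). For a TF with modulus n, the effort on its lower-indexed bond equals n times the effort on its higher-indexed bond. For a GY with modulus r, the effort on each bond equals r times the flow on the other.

β5 →Sf1  (source Sf1 imposes f)
β2 →I1  (prefer integral on I1)
β0 →J1  (closing 0-jn rule on J1)
β1 →J2  (through GY1, causality inverts; strokes same side of GY1)
β3 →R1  (J2: bond 1 brought effort, rest push out)
β4 →R2  (common-e at J2 fixed by 1)

dp_I1/dt = 175*F_Sf1/12 - 175*p_I1/54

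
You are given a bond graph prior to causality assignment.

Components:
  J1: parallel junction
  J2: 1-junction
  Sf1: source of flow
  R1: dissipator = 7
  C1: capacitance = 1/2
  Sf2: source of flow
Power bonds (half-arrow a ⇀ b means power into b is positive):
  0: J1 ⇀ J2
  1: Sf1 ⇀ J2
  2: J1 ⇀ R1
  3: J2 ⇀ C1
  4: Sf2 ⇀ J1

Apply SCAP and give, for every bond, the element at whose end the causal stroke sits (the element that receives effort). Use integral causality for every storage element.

b0 stroke at J2
b1 stroke at Sf1
b2 stroke at J1
b3 stroke at J2
b4 stroke at Sf2

b1 |Sf1  (source Sf1 imposes f)
b4 |Sf2  (Sf2 fixes flow; stroke at Sf2)
b0 |J2  (1-jn J2 has f-setter on 1)
b3 |J2  (J2: bond 1 brought flow, rest push out)
b2 |J1  (J1 needs exactly one e-in)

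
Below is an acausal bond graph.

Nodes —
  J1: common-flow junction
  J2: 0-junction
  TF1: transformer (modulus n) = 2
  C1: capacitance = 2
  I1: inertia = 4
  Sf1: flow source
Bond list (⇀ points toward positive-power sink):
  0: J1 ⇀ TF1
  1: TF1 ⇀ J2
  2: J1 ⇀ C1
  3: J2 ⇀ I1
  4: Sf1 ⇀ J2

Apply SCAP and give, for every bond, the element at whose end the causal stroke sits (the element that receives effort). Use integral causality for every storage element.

β0 stroke at TF1
β1 stroke at J2
β2 stroke at J1
β3 stroke at I1
β4 stroke at Sf1

β4 stroke→Sf1  (Sf1 fixes flow; stroke at Sf1)
β2 stroke→J1  (C1: C, integral causality)
β0 stroke→TF1  (J1: last free bond brings flow in)
β1 stroke→J2  (through TF1, causality passes straight; one stroke at TF1)
β3 stroke→I1  (J2: bond 1 brought effort, rest push out)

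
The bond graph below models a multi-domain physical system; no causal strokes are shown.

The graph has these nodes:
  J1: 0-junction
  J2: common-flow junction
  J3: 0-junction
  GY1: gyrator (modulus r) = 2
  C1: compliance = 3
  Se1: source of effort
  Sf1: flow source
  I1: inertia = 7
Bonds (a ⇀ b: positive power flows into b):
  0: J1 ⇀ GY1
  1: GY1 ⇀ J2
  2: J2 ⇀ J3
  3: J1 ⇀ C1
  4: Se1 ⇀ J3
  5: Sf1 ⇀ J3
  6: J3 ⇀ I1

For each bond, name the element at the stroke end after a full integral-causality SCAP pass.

#0 →GY1
#1 →GY1
#2 →J2
#3 →J1
#4 →J3
#5 →Sf1
#6 →I1

#4 →J3  (Se1 fixes effort; stroke away)
#5 →Sf1  (Sf1: flow source, stroke at near end)
#2 →J2  (common-e at J3 fixed by 4)
#6 →I1  (0-jn J3 has e-setter on 4)
#1 →GY1  (closing 1-jn rule on J2)
#0 →GY1  (GY GY1: same side as bond 1)
#3 →J1  (only one effort-in slot at J1)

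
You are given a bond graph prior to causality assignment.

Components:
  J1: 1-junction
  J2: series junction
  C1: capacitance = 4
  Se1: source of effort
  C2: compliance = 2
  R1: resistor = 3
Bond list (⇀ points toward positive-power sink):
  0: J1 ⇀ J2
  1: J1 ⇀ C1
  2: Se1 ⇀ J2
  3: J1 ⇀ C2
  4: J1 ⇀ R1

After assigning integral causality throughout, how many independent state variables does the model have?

2  (C1, C2 all integral)

β2 stroke→J2  (Se1: effort source, stroke at far end)
β0 stroke→J1  (J2: last free bond brings flow in)
β1 stroke→J1  (C1 outputs effort q/C1)
β3 stroke→J1  (C2 integral (e out))
β4 stroke→R1  (closing 1-jn rule on J1)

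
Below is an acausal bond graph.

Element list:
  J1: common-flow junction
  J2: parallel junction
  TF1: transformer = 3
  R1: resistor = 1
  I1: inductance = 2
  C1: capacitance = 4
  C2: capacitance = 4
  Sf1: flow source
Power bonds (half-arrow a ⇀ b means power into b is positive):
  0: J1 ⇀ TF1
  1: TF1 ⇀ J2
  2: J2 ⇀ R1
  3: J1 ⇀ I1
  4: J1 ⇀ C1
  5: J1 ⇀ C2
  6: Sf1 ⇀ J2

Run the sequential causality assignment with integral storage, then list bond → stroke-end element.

β0 stroke at J1
β1 stroke at TF1
β2 stroke at J2
β3 stroke at I1
β4 stroke at J1
β5 stroke at J1
β6 stroke at Sf1

β6 →Sf1  (Sf1: flow source, stroke at near end)
β3 →I1  (I1 outputs flow p/I1)
β0 →J1  (J1 flow already set via bond 3)
β4 →J1  (1-jn J1 has f-setter on 3)
β5 →J1  (common-f at J1 fixed by 3)
β1 →TF1  (through TF1, causality passes straight; one stroke at TF1)
β2 →J2  (J2 needs exactly one e-in)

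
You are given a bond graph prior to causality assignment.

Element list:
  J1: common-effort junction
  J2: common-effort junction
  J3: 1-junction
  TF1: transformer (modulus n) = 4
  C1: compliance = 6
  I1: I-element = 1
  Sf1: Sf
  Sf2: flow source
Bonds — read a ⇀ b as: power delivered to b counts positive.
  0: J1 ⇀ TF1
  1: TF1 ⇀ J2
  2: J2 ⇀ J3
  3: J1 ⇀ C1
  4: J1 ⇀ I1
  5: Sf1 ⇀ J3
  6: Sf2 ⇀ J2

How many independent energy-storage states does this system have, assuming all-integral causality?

2  (C1, I1 all integral)

bond 5 →Sf1  (Sf1: flow source, stroke at near end)
bond 6 →Sf2  (Sf2: flow source, stroke at near end)
bond 2 →J3  (common-f at J3 fixed by 5)
bond 1 →J2  (J2 needs exactly one e-in)
bond 0 →TF1  (TF TF1: opposite of bond 1)
bond 3 →J1  (prefer integral on C1)
bond 4 →I1  (common-e at J1 fixed by 3)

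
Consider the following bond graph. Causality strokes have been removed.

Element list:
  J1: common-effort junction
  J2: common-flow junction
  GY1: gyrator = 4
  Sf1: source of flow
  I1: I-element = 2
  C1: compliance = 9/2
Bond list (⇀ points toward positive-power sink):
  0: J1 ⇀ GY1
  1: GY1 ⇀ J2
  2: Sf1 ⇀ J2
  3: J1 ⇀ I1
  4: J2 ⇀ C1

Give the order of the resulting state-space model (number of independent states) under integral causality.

2  (C1, I1 all integral)

β2 →Sf1  (Sf1 (Sf) sets flow on bond)
β1 →J2  (1-jn J2 has f-setter on 2)
β4 →J2  (common-f at J2 fixed by 2)
β0 →J1  (GY1 both-in/both-out from 1)
β3 →I1  (J1 effort already set via bond 0)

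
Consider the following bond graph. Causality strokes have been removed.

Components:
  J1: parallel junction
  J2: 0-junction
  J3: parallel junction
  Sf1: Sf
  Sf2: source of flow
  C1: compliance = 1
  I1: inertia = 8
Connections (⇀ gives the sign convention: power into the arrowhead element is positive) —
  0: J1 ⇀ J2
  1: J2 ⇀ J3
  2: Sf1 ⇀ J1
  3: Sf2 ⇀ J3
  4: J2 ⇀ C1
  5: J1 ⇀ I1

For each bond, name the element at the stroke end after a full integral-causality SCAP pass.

b2 →Sf1  (source Sf1 imposes f)
b3 →Sf2  (Sf2: flow source, stroke at near end)
b1 →J3  (J3 needs exactly one e-in)
b4 →J2  (C1 integral (e out))
b0 →J1  (J2: bond 4 brought effort, rest push out)
b5 →I1  (0-jn J1 has e-setter on 0)

bond 0 stroke at J1
bond 1 stroke at J3
bond 2 stroke at Sf1
bond 3 stroke at Sf2
bond 4 stroke at J2
bond 5 stroke at I1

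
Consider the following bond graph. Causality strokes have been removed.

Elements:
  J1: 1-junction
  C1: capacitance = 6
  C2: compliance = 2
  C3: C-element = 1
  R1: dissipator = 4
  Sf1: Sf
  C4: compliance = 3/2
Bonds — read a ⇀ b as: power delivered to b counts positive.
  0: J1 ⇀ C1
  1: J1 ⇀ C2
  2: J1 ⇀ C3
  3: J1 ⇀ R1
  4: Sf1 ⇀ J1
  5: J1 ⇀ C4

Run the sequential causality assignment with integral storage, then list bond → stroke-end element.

b0 stroke→J1
b1 stroke→J1
b2 stroke→J1
b3 stroke→J1
b4 stroke→Sf1
b5 stroke→J1

bond 4 →Sf1  (Sf1 (Sf) sets flow on bond)
bond 0 →J1  (J1 flow already set via bond 4)
bond 1 →J1  (common-f at J1 fixed by 4)
bond 2 →J1  (J1 flow already set via bond 4)
bond 3 →J1  (J1 flow already set via bond 4)
bond 5 →J1  (1-jn J1 has f-setter on 4)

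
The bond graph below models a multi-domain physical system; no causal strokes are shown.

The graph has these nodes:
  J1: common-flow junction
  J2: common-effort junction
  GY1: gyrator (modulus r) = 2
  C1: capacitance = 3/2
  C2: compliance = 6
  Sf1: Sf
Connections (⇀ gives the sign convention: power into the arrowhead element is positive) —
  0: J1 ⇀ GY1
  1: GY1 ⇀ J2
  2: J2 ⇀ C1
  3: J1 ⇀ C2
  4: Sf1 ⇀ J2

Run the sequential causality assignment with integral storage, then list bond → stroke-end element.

#4 stroke at Sf1  (Sf1 (Sf) sets flow on bond)
#2 stroke at J2  (C1 integral (e out))
#1 stroke at GY1  (J2 effort already set via bond 2)
#0 stroke at GY1  (GY GY1: same side as bond 1)
#3 stroke at J1  (common-f at J1 fixed by 0)

#0 →GY1
#1 →GY1
#2 →J2
#3 →J1
#4 →Sf1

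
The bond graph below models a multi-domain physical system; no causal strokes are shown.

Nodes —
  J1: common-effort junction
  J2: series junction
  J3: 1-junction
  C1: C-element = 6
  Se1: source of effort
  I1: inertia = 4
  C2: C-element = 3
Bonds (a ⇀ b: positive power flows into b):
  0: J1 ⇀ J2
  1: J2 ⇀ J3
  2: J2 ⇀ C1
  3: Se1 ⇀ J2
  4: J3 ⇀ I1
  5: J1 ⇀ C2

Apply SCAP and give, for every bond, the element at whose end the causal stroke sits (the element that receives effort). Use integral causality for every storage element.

β0 stroke→J2
β1 stroke→J3
β2 stroke→J2
β3 stroke→J2
β4 stroke→I1
β5 stroke→J1

bond 3 stroke→J2  (source Se1 imposes e)
bond 2 stroke→J2  (C1: C, integral causality)
bond 4 stroke→I1  (I1 integral (f out))
bond 1 stroke→J3  (J3 flow already set via bond 4)
bond 0 stroke→J2  (J2: bond 1 brought flow, rest push out)
bond 5 stroke→J1  (closing 0-jn rule on J1)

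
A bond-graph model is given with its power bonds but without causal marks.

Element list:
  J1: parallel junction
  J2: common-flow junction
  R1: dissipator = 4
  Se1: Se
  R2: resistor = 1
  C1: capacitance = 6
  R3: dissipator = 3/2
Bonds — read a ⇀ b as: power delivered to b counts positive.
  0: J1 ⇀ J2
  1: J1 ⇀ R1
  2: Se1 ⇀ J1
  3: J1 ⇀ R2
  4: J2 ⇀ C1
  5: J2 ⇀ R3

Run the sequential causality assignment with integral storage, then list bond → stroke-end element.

β0 →J2
β1 →R1
β2 →J1
β3 →R2
β4 →J2
β5 →R3

β2 stroke at J1  (Se1 (Se) sets effort on bond)
β0 stroke at J2  (0-jn J1 has e-setter on 2)
β1 stroke at R1  (common-e at J1 fixed by 2)
β3 stroke at R2  (0-jn J1 has e-setter on 2)
β4 stroke at J2  (prefer integral on C1)
β5 stroke at R3  (only one flow-in slot at J2)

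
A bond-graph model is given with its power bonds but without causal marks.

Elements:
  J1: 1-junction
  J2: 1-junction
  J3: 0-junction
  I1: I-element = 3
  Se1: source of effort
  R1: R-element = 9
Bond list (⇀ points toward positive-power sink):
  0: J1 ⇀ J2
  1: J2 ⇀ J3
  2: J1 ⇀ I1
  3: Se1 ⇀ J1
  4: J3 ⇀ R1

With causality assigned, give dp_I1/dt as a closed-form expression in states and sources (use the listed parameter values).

#3 |J1  (Se1 fixes effort; stroke away)
#2 |I1  (I1 outputs flow p/I1)
#0 |J1  (J1 flow already set via bond 2)
#1 |J2  (J2 flow already set via bond 0)
#4 |J3  (J3 needs exactly one e-in)

dp_I1/dt = E_Se1 - 3*p_I1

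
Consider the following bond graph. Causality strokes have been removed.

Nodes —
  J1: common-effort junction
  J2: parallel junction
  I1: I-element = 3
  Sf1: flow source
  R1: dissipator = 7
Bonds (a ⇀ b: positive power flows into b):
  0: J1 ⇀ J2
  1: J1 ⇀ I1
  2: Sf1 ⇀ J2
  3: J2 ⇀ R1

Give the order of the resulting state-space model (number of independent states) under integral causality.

1  (I1 all integral)

bond 2 stroke at Sf1  (Sf1: flow source, stroke at near end)
bond 1 stroke at I1  (I1 integral (f out))
bond 0 stroke at J1  (closing 0-jn rule on J1)
bond 3 stroke at J2  (closing 0-jn rule on J2)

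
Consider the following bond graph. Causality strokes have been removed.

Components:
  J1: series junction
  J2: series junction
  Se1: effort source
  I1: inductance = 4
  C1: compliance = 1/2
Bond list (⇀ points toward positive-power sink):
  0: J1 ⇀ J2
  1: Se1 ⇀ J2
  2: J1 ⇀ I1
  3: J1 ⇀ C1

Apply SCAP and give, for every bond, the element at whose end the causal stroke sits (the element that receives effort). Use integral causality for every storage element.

b0 →J1
b1 →J2
b2 →I1
b3 →J1

β1 stroke→J2  (Se1 (Se) sets effort on bond)
β0 stroke→J1  (J2: last free bond brings flow in)
β2 stroke→I1  (I1: I, integral causality)
β3 stroke→J1  (J1: bond 2 brought flow, rest push out)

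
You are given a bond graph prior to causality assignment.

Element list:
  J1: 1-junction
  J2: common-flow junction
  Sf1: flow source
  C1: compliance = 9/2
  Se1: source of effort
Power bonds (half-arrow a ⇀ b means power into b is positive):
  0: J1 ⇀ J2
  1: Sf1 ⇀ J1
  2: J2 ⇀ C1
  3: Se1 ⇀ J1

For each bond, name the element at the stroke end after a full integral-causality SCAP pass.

bond 0 →J1
bond 1 →Sf1
bond 2 →J2
bond 3 →J1

#1 |Sf1  (Sf1 fixes flow; stroke at Sf1)
#3 |J1  (source Se1 imposes e)
#0 |J1  (J1 flow already set via bond 1)
#2 |J2  (J2 flow already set via bond 0)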